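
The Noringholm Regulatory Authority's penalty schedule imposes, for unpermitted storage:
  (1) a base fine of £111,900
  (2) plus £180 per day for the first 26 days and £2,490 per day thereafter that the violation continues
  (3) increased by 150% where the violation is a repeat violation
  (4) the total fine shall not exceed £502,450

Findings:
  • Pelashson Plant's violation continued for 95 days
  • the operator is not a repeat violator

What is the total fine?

£288,390

First 26 days: 26 × £180 = £4,680
Remaining days: (95 − 26) × £2,490 = £171,810
Per-day component: £4,680 + £171,810 = £176,490
Base plus per-day: £111,900 + £176,490 = £288,390
The operator is not a repeat violator: no 150% increase.
Cap at £502,450: £288,390 is within the cap, no reduction.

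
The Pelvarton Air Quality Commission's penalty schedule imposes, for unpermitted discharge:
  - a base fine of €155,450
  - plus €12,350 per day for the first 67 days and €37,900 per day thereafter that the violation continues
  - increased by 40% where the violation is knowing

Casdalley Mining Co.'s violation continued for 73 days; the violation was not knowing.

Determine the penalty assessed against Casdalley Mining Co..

First 67 days: 67 × €12,350 = €827,450
Remaining days: (73 − 67) × €37,900 = €227,400
Per-day component: €827,450 + €227,400 = €1,054,850
Base plus per-day: €155,450 + €1,054,850 = €1,210,300
The violation was not knowing: no 40% increase.

Civil penalty: €1,210,300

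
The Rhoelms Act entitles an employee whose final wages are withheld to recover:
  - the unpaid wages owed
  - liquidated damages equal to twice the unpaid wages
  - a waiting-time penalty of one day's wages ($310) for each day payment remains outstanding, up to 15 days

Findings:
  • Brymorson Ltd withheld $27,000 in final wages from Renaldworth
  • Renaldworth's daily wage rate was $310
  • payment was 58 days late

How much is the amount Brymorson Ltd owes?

$85,650

Doubled: 2 × $27,000 = $54,000
Penalty days: min(58, 15) = 15
Waiting-time penalty: 15 × $310 = $4,650
Total award: $27,000 + $54,000 + $4,650 = $85,650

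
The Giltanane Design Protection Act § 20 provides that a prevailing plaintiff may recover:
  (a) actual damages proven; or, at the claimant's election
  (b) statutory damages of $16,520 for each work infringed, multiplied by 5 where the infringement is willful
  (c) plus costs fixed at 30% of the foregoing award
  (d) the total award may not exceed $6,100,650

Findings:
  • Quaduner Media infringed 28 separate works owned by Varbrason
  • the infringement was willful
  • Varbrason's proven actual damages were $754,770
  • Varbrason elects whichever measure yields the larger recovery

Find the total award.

Statutory damages: 28 × $16,520 = $462,560
Multiplied by 5: 5 × $462,560 = $2,312,800
Greater of actual damages ($754,770) or enhanced statutory damages ($2,312,800): $2,312,800
Costs: 30% of $2,312,800 = $693,840
Award plus costs: $2,312,800 + $693,840 = $3,006,640
Cap at $6,100,650: $3,006,640 is within the cap, no reduction.

$3,006,640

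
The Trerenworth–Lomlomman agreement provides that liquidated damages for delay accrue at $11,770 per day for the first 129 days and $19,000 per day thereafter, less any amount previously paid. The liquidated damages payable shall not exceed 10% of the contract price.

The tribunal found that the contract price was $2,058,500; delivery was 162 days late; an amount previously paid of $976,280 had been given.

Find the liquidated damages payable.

First 129 days: 129 × $11,770 = $1,518,330
Remaining days: (162 − 129) × $19,000 = $627,000
Accrued per-day damages: $1,518,330 + $627,000 = $2,145,330
Less amount previously paid: $2,145,330 − $976,280 = $1,169,050
Cap: 10% of $2,058,500 = $205,850
Cap at $205,850: $1,169,050 exceeds the cap → $205,850

$205,850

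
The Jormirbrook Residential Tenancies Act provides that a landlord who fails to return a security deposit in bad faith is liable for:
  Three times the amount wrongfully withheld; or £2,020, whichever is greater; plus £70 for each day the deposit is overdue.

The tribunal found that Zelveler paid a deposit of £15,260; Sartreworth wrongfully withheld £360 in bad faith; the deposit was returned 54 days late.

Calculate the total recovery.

£5,800

Trebled: 3 × £360 = £1,080
Minimum £2,020: £1,080 is below the minimum → £2,020
Late-return penalty: 54 × £70 = £3,780
Damages plus late penalty: £2,020 + £3,780 = £5,800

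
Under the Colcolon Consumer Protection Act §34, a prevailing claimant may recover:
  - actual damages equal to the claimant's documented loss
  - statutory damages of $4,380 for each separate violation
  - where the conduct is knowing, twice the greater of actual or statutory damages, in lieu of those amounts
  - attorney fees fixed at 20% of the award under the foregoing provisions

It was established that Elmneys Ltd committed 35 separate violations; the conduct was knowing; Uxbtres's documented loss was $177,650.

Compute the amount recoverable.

$426,360

Statutory damages: 35 × $4,380 = $153,300
Greater of actual damages ($177,650) or statutory damages ($153,300): $177,650
Doubled: 2 × $177,650 = $355,300
Attorney fees: 20% of $355,300 = $71,060
Total recovery: $355,300 + $71,060 = $426,360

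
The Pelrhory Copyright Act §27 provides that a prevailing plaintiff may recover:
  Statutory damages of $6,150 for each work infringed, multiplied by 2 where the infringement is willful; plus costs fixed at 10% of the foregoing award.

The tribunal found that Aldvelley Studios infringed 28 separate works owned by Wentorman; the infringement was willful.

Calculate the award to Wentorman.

Award: $378,840

Statutory damages: 28 × $6,150 = $172,200
Doubled: 2 × $172,200 = $344,400
Costs: 10% of $344,400 = $34,440
Award plus costs: $344,400 + $34,440 = $378,840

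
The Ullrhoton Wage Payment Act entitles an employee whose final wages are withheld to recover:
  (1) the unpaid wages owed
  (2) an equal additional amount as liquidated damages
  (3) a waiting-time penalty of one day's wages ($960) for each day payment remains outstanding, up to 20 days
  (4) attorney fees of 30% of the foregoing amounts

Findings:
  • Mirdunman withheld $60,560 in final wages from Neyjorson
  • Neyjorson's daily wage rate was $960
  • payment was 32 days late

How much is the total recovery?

Liquidated damages (equal amount): $60,560
Penalty days: min(32, 20) = 20
Waiting-time penalty: 20 × $960 = $19,200
Subtotal: $60,560 + $60,560 + $19,200 = $140,320
Attorney fees: 30% of $140,320 = $42,096
Total award: $140,320 + $42,096 = $182,416

$182,416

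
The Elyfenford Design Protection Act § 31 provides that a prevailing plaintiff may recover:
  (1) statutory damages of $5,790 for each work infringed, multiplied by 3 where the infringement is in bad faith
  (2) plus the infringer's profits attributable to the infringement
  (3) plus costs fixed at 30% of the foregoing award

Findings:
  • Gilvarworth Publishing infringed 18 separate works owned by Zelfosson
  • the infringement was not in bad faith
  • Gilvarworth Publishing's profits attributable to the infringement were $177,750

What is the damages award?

Statutory damages: 18 × $5,790 = $104,220
Infringement not in bad faith: no ×3 enhancement.
Combined award: $104,220 + $177,750 = $281,970
Costs: 30% of $281,970 = $84,591
Award plus costs: $281,970 + $84,591 = $366,561

$366,561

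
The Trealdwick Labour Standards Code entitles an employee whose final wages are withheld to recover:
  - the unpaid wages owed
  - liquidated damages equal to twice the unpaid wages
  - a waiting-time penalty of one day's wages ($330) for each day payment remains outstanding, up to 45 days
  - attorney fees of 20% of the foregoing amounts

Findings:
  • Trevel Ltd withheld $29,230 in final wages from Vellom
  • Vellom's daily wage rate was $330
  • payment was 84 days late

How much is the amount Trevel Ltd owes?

$123,048

Doubled: 2 × $29,230 = $58,460
Penalty days: min(84, 45) = 45
Waiting-time penalty: 45 × $330 = $14,850
Subtotal: $29,230 + $58,460 + $14,850 = $102,540
Attorney fees: 20% of $102,540 = $20,508
Total award: $102,540 + $20,508 = $123,048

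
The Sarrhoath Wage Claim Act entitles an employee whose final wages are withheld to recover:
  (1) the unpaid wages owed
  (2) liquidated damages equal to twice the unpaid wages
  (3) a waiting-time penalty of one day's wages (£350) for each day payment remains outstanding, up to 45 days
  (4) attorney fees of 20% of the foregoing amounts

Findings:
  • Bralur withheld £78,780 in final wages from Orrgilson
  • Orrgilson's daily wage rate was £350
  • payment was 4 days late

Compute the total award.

£285,288

Doubled: 2 × £78,780 = £157,560
Penalty days: min(4, 45) = 4
Waiting-time penalty: 4 × £350 = £1,400
Subtotal: £78,780 + £157,560 + £1,400 = £237,740
Attorney fees: 20% of £237,740 = £47,548
Total award: £237,740 + £47,548 = £285,288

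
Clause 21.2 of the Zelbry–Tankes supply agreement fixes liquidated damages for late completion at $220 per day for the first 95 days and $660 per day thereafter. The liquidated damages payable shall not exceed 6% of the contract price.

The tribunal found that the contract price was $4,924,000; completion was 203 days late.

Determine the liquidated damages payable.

$92,180

First 95 days: 95 × $220 = $20,900
Remaining days: (203 − 95) × $660 = $71,280
Accrued per-day damages: $20,900 + $71,280 = $92,180
Cap: 6% of $4,924,000 = $295,440
Cap at $295,440: $92,180 is within the cap, no reduction.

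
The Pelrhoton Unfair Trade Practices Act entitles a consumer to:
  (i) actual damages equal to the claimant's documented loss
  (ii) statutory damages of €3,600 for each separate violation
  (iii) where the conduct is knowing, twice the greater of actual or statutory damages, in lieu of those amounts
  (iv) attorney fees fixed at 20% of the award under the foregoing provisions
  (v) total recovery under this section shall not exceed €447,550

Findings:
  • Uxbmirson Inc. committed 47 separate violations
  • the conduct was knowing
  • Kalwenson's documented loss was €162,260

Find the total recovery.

€406,080

Statutory damages: 47 × €3,600 = €169,200
Greater of actual damages (€162,260) or statutory damages (€169,200): €169,200
Doubled: 2 × €169,200 = €338,400
Attorney fees: 20% of €338,400 = €67,680
Total before cap: €338,400 + €67,680 = €406,080
Cap at €447,550: €406,080 is within the cap, no reduction.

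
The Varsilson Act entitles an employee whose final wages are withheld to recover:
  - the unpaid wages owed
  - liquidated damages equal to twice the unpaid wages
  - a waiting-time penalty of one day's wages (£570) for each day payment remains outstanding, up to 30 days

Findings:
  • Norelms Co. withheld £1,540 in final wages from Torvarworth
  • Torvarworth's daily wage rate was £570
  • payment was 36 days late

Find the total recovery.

Total award: £21,720

Doubled: 2 × £1,540 = £3,080
Penalty days: min(36, 30) = 30
Waiting-time penalty: 30 × £570 = £17,100
Total award: £1,540 + £3,080 + £17,100 = £21,720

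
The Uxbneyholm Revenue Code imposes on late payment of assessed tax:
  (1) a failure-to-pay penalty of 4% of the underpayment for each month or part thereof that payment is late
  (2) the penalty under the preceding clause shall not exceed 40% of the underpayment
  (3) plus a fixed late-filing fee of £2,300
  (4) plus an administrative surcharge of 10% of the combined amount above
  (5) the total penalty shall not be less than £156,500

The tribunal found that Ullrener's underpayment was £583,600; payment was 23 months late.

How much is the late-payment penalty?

£259,314

Accrued rate: 4% × 23 = 92%, capped at 40% → 40%
Failure-to-pay penalty: 40% of £583,600 = £233,440
Penalty before surcharge: £233,440 + £2,300 = £235,740
Administrative surcharge: 10% of £235,740 = £23,574
Total penalty: £235,740 + £23,574 = £259,314
Minimum £156,500: £259,314 meets the minimum, no increase.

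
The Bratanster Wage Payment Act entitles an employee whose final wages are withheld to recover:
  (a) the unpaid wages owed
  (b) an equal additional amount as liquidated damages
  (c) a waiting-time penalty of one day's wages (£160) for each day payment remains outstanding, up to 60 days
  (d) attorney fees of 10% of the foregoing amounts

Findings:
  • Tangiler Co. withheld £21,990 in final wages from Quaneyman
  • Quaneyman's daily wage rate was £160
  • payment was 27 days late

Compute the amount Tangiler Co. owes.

Liquidated damages (equal amount): £21,990
Penalty days: min(27, 60) = 27
Waiting-time penalty: 27 × £160 = £4,320
Subtotal: £21,990 + £21,990 + £4,320 = £48,300
Attorney fees: 10% of £48,300 = £4,830
Total award: £48,300 + £4,830 = £53,130

£53,130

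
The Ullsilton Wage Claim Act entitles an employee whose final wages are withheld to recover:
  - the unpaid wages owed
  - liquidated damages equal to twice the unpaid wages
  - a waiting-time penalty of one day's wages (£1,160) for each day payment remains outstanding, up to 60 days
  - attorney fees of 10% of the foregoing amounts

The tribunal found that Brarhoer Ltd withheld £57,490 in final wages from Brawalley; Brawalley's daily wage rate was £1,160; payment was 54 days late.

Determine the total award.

Doubled: 2 × £57,490 = £114,980
Penalty days: min(54, 60) = 54
Waiting-time penalty: 54 × £1,160 = £62,640
Subtotal: £57,490 + £114,980 + £62,640 = £235,110
Attorney fees: 10% of £235,110 = £23,511
Total award: £235,110 + £23,511 = £258,621

£258,621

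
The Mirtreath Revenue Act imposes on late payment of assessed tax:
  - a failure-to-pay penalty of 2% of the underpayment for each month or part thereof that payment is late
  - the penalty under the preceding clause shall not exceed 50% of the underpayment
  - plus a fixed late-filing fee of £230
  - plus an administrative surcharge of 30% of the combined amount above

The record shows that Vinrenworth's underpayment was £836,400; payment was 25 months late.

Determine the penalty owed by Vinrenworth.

Accrued rate: 2% × 25 = 50%, capped at 50% → 50%
Failure-to-pay penalty: 50% of £836,400 = £418,200
Penalty before surcharge: £418,200 + £230 = £418,430
Administrative surcharge: 30% of £418,430 = £125,529
Total penalty: £418,430 + £125,529 = £543,959

£543,959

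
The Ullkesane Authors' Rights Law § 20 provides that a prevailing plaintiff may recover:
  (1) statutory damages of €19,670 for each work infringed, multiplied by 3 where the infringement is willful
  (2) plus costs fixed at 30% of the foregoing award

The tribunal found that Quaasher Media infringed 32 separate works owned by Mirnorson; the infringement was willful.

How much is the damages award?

Statutory damages: 32 × €19,670 = €629,440
Trebled: 3 × €629,440 = €1,888,320
Costs: 30% of €1,888,320 = €566,496
Award plus costs: €1,888,320 + €566,496 = €2,454,816

€2,454,816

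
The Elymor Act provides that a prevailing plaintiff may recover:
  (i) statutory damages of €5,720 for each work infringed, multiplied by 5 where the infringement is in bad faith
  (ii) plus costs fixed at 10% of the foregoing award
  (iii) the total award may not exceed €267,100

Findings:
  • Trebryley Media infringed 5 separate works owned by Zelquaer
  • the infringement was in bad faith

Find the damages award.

Statutory damages: 5 × €5,720 = €28,600
Multiplied by 5: 5 × €28,600 = €143,000
Costs: 10% of €143,000 = €14,300
Award plus costs: €143,000 + €14,300 = €157,300
Cap at €267,100: €157,300 is within the cap, no reduction.

€157,300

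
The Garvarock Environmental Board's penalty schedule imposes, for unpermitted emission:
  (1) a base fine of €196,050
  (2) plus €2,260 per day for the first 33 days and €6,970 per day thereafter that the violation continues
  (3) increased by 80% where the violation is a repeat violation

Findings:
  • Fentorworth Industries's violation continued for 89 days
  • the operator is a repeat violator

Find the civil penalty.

First 33 days: 33 × €2,260 = €74,580
Remaining days: (89 − 33) × €6,970 = €390,320
Per-day component: €74,580 + €390,320 = €464,900
Base plus per-day: €196,050 + €464,900 = €660,950
Enhancement: 80% of €660,950 = €528,760
Enhanced fine: €660,950 + €528,760 = €1,189,710

€1,189,710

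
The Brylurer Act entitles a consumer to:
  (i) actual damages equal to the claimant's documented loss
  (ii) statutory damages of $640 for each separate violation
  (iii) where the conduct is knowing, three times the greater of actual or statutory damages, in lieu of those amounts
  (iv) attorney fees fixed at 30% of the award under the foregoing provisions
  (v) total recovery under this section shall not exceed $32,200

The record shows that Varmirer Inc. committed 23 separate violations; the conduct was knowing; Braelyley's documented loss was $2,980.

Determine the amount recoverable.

Statutory damages: 23 × $640 = $14,720
Greater of actual damages ($2,980) or statutory damages ($14,720): $14,720
Trebled: 3 × $14,720 = $44,160
Attorney fees: 30% of $44,160 = $13,248
Total before cap: $44,160 + $13,248 = $57,408
Cap at $32,200: $57,408 exceeds the cap → $32,200

$32,200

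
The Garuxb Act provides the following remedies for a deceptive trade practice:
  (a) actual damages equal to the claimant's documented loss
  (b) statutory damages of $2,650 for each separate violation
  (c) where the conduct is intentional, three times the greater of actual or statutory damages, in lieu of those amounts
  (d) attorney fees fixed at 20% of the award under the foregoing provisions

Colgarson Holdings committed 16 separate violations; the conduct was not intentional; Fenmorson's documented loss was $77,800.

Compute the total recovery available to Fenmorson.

Total recovery: $144,240

Statutory damages: 16 × $2,650 = $42,400
Conduct not intentional: the in-lieu enhancement does not apply.
Actual plus statutory damages: $77,800 + $42,400 = $120,200
Attorney fees: 20% of $120,200 = $24,040
Total recovery: $120,200 + $24,040 = $144,240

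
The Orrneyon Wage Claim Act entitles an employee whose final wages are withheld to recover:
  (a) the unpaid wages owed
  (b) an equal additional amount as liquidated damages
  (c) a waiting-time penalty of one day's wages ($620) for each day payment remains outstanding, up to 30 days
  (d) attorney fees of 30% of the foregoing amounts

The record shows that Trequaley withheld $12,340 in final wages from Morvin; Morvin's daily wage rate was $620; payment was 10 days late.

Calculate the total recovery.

Liquidated damages (equal amount): $12,340
Penalty days: min(10, 30) = 10
Waiting-time penalty: 10 × $620 = $6,200
Subtotal: $12,340 + $12,340 + $6,200 = $30,880
Attorney fees: 30% of $30,880 = $9,264
Total award: $30,880 + $9,264 = $40,144

$40,144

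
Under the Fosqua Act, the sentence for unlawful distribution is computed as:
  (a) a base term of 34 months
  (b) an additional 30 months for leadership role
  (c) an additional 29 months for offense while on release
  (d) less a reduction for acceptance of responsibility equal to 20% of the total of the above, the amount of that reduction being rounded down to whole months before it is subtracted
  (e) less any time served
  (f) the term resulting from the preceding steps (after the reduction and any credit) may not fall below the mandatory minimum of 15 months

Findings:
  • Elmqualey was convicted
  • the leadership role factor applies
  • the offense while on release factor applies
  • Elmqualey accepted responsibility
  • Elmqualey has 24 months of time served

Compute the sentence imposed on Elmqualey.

51 months

Leadership role enhancement: +30 months
Offense while on release enhancement: +29 months
Adjusted term: 34 months + 30 months + 29 months = 93 months
Acceptance of responsibility reduction: 20% of 93 months = 18 months (rounded down)
After reduction: 93 − 18 = 75 months
Less time served: 75 months − 24 months = 51 months
Minimum 15 months: 51 months meets the minimum, no increase.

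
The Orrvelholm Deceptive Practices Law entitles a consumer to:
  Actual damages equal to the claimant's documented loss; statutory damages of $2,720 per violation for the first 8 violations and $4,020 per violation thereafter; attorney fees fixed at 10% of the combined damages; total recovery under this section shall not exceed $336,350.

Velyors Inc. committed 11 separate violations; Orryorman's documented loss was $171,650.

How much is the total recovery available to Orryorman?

First 8 violations: 8 × $2,720 = $21,760
Remaining violations: (11 − 8) × $4,020 = $12,060
Statutory damages: $21,760 + $12,060 = $33,820
Combined damages: $171,650 + $33,820 = $205,470
Attorney fees: 10% of $205,470 = $20,547
Total before cap: $205,470 + $20,547 = $226,017
Cap at $336,350: $226,017 is within the cap, no reduction.

$226,017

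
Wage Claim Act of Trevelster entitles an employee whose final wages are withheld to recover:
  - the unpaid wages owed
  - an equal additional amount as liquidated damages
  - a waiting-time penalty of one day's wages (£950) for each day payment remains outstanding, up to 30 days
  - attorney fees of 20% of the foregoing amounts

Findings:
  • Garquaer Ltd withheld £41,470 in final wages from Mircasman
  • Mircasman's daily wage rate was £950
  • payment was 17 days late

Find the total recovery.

Liquidated damages (equal amount): £41,470
Penalty days: min(17, 30) = 17
Waiting-time penalty: 17 × £950 = £16,150
Subtotal: £41,470 + £41,470 + £16,150 = £99,090
Attorney fees: 20% of £99,090 = £19,818
Total award: £99,090 + £19,818 = £118,908

Total award: £118,908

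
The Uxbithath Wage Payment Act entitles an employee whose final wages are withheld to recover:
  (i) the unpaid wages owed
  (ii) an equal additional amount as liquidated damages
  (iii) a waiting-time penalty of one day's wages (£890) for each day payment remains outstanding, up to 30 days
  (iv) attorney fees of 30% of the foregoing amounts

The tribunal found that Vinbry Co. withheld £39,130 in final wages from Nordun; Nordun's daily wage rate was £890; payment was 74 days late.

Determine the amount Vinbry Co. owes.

Total award: £136,448

Liquidated damages (equal amount): £39,130
Penalty days: min(74, 30) = 30
Waiting-time penalty: 30 × £890 = £26,700
Subtotal: £39,130 + £39,130 + £26,700 = £104,960
Attorney fees: 30% of £104,960 = £31,488
Total award: £104,960 + £31,488 = £136,448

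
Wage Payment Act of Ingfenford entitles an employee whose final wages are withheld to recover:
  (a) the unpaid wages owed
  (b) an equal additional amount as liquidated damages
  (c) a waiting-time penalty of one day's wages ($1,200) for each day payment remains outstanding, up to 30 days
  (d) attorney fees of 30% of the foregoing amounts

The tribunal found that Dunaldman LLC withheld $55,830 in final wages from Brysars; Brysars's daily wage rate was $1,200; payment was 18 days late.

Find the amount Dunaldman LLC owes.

Total award: $173,238

Liquidated damages (equal amount): $55,830
Penalty days: min(18, 30) = 18
Waiting-time penalty: 18 × $1,200 = $21,600
Subtotal: $55,830 + $55,830 + $21,600 = $133,260
Attorney fees: 30% of $133,260 = $39,978
Total award: $133,260 + $39,978 = $173,238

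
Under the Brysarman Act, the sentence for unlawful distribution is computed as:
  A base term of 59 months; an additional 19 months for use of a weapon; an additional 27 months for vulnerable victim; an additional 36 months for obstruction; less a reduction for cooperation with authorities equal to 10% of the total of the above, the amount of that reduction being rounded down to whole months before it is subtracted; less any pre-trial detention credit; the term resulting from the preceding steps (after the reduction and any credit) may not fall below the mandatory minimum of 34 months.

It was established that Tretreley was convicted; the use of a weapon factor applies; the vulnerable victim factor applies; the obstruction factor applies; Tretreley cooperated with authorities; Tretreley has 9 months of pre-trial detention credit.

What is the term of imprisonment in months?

118 months

Use of a weapon enhancement: +19 months
Vulnerable victim enhancement: +27 months
Obstruction enhancement: +36 months
Adjusted term: 59 months + 19 months + 27 months + 36 months = 141 months
Cooperation with authorities reduction: 10% of 141 months = 14 months (rounded down)
After reduction: 141 − 14 = 127 months
Less pre-trial detention credit: 127 months − 9 months = 118 months
Minimum 34 months: 118 months meets the minimum, no increase.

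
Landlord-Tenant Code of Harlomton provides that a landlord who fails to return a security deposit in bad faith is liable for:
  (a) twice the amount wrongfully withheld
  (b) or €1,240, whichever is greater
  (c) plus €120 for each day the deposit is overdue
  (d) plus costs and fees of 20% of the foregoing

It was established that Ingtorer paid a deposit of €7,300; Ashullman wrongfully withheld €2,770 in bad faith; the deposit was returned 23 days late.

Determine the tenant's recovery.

Doubled: 2 × €2,770 = €5,540
Minimum €1,240: €5,540 meets the minimum, no increase.
Late-return penalty: 23 × €120 = €2,760
Damages plus late penalty: €5,540 + €2,760 = €8,300
Costs and fees: 20% of €8,300 = €1,660
Total recovery: €8,300 + €1,660 = €9,960

€9,960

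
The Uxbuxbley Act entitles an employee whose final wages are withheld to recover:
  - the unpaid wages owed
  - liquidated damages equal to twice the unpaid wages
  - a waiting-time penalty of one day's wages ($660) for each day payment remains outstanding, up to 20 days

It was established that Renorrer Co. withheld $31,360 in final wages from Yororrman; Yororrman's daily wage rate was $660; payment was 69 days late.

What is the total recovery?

$107,280

Doubled: 2 × $31,360 = $62,720
Penalty days: min(69, 20) = 20
Waiting-time penalty: 20 × $660 = $13,200
Total award: $31,360 + $62,720 + $13,200 = $107,280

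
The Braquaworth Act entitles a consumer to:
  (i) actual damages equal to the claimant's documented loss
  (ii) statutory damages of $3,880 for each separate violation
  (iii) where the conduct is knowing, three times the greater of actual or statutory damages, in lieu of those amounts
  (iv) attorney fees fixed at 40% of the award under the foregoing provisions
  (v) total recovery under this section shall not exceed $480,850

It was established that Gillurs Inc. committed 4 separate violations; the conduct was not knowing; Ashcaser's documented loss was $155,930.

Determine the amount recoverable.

Statutory damages: 4 × $3,880 = $15,520
Conduct not knowing: the in-lieu enhancement does not apply.
Actual plus statutory damages: $155,930 + $15,520 = $171,450
Attorney fees: 40% of $171,450 = $68,580
Total before cap: $171,450 + $68,580 = $240,030
Cap at $480,850: $240,030 is within the cap, no reduction.

$240,030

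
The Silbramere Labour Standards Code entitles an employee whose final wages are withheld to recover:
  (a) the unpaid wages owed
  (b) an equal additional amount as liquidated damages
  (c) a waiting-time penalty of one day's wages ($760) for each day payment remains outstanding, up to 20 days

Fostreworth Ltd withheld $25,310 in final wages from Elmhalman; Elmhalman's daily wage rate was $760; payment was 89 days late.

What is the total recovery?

$65,820

Liquidated damages (equal amount): $25,310
Penalty days: min(89, 20) = 20
Waiting-time penalty: 20 × $760 = $15,200
Total award: $25,310 + $25,310 + $15,200 = $65,820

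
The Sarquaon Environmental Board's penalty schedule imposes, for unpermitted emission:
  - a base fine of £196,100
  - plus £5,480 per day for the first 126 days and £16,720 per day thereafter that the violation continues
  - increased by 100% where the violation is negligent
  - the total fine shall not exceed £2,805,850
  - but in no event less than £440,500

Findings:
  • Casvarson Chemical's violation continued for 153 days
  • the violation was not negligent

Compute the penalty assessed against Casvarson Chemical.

£1,338,020

First 126 days: 126 × £5,480 = £690,480
Remaining days: (153 − 126) × £16,720 = £451,440
Per-day component: £690,480 + £451,440 = £1,141,920
Base plus per-day: £196,100 + £1,141,920 = £1,338,020
The violation was not negligent: no 100% increase.
Cap at £2,805,850: £1,338,020 is within the cap, no reduction.
Minimum £440,500: £1,338,020 meets the minimum, no increase.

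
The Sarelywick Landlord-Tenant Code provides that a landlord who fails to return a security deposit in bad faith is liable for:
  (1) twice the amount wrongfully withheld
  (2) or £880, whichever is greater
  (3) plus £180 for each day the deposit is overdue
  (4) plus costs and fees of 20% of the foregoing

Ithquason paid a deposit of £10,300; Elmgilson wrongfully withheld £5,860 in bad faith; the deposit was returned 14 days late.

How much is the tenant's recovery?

Doubled: 2 × £5,860 = £11,720
Minimum £880: £11,720 meets the minimum, no increase.
Late-return penalty: 14 × £180 = £2,520
Damages plus late penalty: £11,720 + £2,520 = £14,240
Costs and fees: 20% of £14,240 = £2,848
Total recovery: £14,240 + £2,848 = £17,088

£17,088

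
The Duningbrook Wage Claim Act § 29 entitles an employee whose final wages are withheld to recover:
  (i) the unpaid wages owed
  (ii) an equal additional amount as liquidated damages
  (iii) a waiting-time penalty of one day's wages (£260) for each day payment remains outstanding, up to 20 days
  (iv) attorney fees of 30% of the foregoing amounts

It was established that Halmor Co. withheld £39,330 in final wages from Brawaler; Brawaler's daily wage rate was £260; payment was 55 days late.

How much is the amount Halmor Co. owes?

£109,018

Liquidated damages (equal amount): £39,330
Penalty days: min(55, 20) = 20
Waiting-time penalty: 20 × £260 = £5,200
Subtotal: £39,330 + £39,330 + £5,200 = £83,860
Attorney fees: 30% of £83,860 = £25,158
Total award: £83,860 + £25,158 = £109,018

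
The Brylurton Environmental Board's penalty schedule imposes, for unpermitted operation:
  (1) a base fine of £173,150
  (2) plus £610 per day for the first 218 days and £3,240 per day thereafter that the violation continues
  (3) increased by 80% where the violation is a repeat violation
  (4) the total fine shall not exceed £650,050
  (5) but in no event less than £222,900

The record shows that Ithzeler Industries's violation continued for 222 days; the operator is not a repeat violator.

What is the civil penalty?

£319,090

First 218 days: 218 × £610 = £132,980
Remaining days: (222 − 218) × £3,240 = £12,960
Per-day component: £132,980 + £12,960 = £145,940
Base plus per-day: £173,150 + £145,940 = £319,090
The operator is not a repeat violator: no 80% increase.
Cap at £650,050: £319,090 is within the cap, no reduction.
Minimum £222,900: £319,090 meets the minimum, no increase.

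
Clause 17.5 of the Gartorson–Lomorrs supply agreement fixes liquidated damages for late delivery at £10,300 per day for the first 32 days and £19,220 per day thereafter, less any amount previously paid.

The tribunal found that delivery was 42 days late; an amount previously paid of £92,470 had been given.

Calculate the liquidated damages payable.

First 32 days: 32 × £10,300 = £329,600
Remaining days: (42 − 32) × £19,220 = £192,200
Accrued per-day damages: £329,600 + £192,200 = £521,800
Less amount previously paid: £521,800 − £92,470 = £429,330

£429,330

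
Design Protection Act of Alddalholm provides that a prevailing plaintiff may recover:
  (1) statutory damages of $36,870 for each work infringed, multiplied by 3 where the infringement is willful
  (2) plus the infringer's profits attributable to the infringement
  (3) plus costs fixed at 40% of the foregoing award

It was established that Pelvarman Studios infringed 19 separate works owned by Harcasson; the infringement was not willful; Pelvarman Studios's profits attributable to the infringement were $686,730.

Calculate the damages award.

$1,942,164

Statutory damages: 19 × $36,870 = $700,530
Infringement not willful: no ×3 enhancement.
Combined award: $700,530 + $686,730 = $1,387,260
Costs: 40% of $1,387,260 = $554,904
Award plus costs: $1,387,260 + $554,904 = $1,942,164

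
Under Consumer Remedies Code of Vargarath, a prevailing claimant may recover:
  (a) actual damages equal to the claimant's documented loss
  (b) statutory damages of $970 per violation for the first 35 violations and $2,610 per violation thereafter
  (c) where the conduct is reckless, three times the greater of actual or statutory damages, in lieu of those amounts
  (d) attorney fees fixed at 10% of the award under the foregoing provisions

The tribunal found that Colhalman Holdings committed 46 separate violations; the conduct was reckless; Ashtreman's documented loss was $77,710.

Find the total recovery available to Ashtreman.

First 35 violations: 35 × $970 = $33,950
Remaining violations: (46 − 35) × $2,610 = $28,710
Statutory damages: $33,950 + $28,710 = $62,660
Greater of actual damages ($77,710) or statutory damages ($62,660): $77,710
Trebled: 3 × $77,710 = $233,130
Attorney fees: 10% of $233,130 = $23,313
Total recovery: $233,130 + $23,313 = $256,443

$256,443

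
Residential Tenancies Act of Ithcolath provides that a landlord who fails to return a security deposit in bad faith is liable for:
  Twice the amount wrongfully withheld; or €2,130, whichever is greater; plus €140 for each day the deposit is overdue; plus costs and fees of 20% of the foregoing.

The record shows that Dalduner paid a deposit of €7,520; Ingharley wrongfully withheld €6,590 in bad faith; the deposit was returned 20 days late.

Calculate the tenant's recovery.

Recovery: €19,176

Doubled: 2 × €6,590 = €13,180
Minimum €2,130: €13,180 meets the minimum, no increase.
Late-return penalty: 20 × €140 = €2,800
Damages plus late penalty: €13,180 + €2,800 = €15,980
Costs and fees: 20% of €15,980 = €3,196
Total recovery: €15,980 + €3,196 = €19,176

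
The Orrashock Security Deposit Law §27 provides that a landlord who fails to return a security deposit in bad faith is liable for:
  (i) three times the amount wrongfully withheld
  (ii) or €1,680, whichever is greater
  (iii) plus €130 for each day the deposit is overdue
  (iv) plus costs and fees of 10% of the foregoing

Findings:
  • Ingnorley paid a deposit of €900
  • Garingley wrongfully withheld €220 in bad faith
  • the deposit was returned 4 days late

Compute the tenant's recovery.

€2,420

Trebled: 3 × €220 = €660
Minimum €1,680: €660 is below the minimum → €1,680
Late-return penalty: 4 × €130 = €520
Damages plus late penalty: €1,680 + €520 = €2,200
Costs and fees: 10% of €2,200 = €220
Total recovery: €2,200 + €220 = €2,420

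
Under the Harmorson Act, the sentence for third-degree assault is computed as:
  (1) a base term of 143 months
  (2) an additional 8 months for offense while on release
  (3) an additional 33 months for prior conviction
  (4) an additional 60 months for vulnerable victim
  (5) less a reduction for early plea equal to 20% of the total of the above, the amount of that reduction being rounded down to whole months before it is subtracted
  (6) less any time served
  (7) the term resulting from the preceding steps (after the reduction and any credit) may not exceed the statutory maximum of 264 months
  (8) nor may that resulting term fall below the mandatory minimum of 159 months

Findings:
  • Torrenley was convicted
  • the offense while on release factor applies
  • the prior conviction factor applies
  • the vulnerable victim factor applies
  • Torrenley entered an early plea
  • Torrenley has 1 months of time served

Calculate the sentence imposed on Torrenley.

Offense while on release enhancement: +8 months
Prior conviction enhancement: +33 months
Vulnerable victim enhancement: +60 months
Adjusted term: 143 months + 8 months + 33 months + 60 months = 244 months
Early plea reduction: 20% of 244 months = 48 months (rounded down)
After reduction: 244 − 48 = 196 months
Less time served: 196 months − 1 months = 195 months
Cap at 264 months: 195 months is within the cap, no reduction.
Minimum 159 months: 195 months meets the minimum, no increase.

Sentence: 195 months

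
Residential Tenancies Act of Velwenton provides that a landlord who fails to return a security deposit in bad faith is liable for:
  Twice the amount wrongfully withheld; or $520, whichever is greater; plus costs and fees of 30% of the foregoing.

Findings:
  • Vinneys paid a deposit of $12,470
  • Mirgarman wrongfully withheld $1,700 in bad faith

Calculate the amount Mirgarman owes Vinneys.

Doubled: 2 × $1,700 = $3,400
Minimum $520: $3,400 meets the minimum, no increase.
Costs and fees: 30% of $3,400 = $1,020
Total recovery: $3,400 + $1,020 = $4,420

$4,420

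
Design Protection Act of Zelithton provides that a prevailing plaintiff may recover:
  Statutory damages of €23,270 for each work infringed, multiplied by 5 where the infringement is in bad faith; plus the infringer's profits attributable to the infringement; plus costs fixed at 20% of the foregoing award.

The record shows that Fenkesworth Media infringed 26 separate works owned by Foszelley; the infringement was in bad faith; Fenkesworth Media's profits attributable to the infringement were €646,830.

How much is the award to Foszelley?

Award: €4,406,316

Statutory damages: 26 × €23,270 = €605,020
Multiplied by 5: 5 × €605,020 = €3,025,100
Combined award: €3,025,100 + €646,830 = €3,671,930
Costs: 20% of €3,671,930 = €734,386
Award plus costs: €3,671,930 + €734,386 = €4,406,316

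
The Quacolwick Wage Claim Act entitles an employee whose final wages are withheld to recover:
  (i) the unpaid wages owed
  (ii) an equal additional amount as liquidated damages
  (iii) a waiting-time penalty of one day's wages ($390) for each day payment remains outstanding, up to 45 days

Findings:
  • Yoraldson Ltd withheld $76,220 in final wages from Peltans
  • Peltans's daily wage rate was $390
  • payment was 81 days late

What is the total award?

$169,990

Liquidated damages (equal amount): $76,220
Penalty days: min(81, 45) = 45
Waiting-time penalty: 45 × $390 = $17,550
Total award: $76,220 + $76,220 + $17,550 = $169,990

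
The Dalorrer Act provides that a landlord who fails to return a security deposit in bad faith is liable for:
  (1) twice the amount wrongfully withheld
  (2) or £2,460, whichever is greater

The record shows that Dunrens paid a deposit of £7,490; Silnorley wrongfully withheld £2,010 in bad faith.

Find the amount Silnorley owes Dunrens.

Recovery: £4,020

Doubled: 2 × £2,010 = £4,020
Minimum £2,460: £4,020 meets the minimum, no increase.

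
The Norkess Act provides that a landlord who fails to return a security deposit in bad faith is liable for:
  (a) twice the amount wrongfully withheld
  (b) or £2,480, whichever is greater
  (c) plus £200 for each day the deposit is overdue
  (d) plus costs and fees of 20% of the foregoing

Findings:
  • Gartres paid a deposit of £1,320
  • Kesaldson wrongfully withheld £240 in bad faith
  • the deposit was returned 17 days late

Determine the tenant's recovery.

£7,056

Doubled: 2 × £240 = £480
Minimum £2,480: £480 is below the minimum → £2,480
Late-return penalty: 17 × £200 = £3,400
Damages plus late penalty: £2,480 + £3,400 = £5,880
Costs and fees: 20% of £5,880 = £1,176
Total recovery: £5,880 + £1,176 = £7,056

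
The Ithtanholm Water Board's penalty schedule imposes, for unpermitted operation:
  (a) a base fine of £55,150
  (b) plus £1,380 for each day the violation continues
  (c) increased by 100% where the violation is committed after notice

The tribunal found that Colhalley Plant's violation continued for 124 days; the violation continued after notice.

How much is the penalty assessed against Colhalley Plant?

£452,540

Per-day component: 124 × £1,380 = £171,120
Base plus per-day: £55,150 + £171,120 = £226,270
Enhancement: 100% of £226,270 = £226,270
Enhanced fine: £226,270 + £226,270 = £452,540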